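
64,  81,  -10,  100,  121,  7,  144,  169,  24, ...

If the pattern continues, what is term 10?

196

Positions follow the repeating pattern AAB; grouping by letter gives 2 tracks.
Track A: 64, 81, 100, 121, 144, 169 (perfect squares starting at 8²).
Track B: -10, 7, 24 (arithmetic with common difference +17).
Term 10 comes from track A (its 7th entry): 196.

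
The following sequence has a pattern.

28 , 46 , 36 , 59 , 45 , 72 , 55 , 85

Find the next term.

66

Taking every 2nd term gives 2 separate tracks.
Stream A: 28, 36, 45, 55. Triangular numbers starting at T_7.
Stream B: 46, 59, 72, 85. Linear: a_n = 33 + 13·n.
Term 9 comes from stream A (its 5th entry): 66.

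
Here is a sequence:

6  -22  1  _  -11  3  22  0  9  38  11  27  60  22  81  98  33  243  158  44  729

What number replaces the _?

Read the sequence 3 terms at a time; column i is its own pattern.
Subsequence A: 6, ?, 22, 38, 60, 98, 158 — a Fibonacci-like recurrence a_n = a_{n-1} + a_{n-2}.
Subsequence B: -22, -11, 0, 11, 22, 33, 44 — linear: a_n = -33 + 11·n.
Subsequence C: 1, 3, 9, 27, 81, 243, 729 — multiplying by 3 each time.
The gap is subsequence A's term 2; the rule gives 16.

16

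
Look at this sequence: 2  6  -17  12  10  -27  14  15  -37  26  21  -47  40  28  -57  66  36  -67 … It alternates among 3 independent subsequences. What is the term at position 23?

Read the sequence 3 terms at a time; column i is its own pattern.
Stream A = 2, 12, 14, 26, 40, 66: a Fibonacci-like recurrence a_n = a_{n-1} + a_{n-2}.
Stream B = 6, 10, 15, 21, 28, 36: triangular numbers starting at T_3.
Stream C = -17, -27, -37, -47, -57, -67: arithmetic, step −10.
Position 23 falls in stream B as its term 8, giving 55.

55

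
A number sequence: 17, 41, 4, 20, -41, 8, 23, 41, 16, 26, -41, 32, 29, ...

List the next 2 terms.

41, 64

Read the sequence 3 terms at a time; column i is its own pattern.
Stream A = 17, 20, 23, 26, 29: adding 3 each time.
Stream B = 41, -41, 41, -41: oscillating between 41 and -41.
Stream C = 4, 8, 16, 32: powers of 2.
The 14th slot belongs to stream B; its 5th term is 41.
The 15th slot belongs to stream C; its 5th term is 64.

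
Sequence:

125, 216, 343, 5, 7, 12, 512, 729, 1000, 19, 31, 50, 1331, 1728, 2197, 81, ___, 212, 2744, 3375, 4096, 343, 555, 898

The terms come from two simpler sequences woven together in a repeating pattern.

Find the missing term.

Reading positions in blocks of 6 reveals the pattern AAABBB — 2 tracks woven together.
Stream A: 125, 216, 343, 512, 729, 1000, 1331, 1728, 2197, 2744, 3375, 4096 — consecutive cubes n³ from n = 5.
Stream B: 5, 7, 12, 19, 31, 50, 81, ?, 212, 343, 555, 898 — Fibonacci-style (each term is the sum of the two before it).
The gap is stream B's term 8; the rule gives 131.

131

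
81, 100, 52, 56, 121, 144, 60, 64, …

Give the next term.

Positions follow the repeating pattern AABB; grouping by letter gives 2 tracks.
Subsequence A: 81, 100, 121, 144 (consecutive squares n² from n = 9).
Subsequence B: 52, 56, 60, 64 (adding 4 each time).
Position 9 → subsequence A, term 5 = 169.

169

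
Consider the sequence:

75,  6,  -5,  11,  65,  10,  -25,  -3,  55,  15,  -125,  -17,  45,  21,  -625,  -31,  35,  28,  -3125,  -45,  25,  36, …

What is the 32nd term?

-87

Split by position mod 4 into 4 tracks.
Track A = 75, 65, 55, 45, 35, 25: arithmetic, step −10.
Track B = 6, 10, 15, 21, 28, 36: triangular numbers n(n+1)/2 for n = 3, 4, ….
Track C = -5, -25, -125, -625, -3125: multiplying by 5 each time.
Track D = 11, -3, -17, -31, -45: arithmetic, step −14.
Position 32 falls in track D as its term 8, giving -87.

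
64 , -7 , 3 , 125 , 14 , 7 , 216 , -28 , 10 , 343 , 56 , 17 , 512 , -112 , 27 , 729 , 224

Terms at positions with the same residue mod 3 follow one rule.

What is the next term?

44

Taking every 3rd term gives 3 separate tracks.
Subsequence A: 64, 125, 216, 343, 512, 729 — perfect cubes starting at 4³.
Subsequence B: -7, 14, -28, 56, -112, 224 — geometric, ×-2 each step.
Subsequence C: 3, 7, 10, 17, 27 — a Fibonacci-like recurrence a_n = a_{n-1} + a_{n-2}.
Position 18 falls in subsequence C as its term 6, giving 44.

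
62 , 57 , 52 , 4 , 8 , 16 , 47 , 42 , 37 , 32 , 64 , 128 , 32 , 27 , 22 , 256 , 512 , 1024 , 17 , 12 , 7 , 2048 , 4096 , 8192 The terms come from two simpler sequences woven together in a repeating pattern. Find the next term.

2

Positions follow the repeating pattern AAABBB; grouping by letter gives 2 tracks.
Track A: 62, 57, 52, 47, 42, 37, 32, 27, 22, 17, 12, 7 — arithmetic, step −5.
Track B: 4, 8, 16, 32, 64, 128, 256, 512, 1024, 2048, 4096, 8192 — powers 2^2, 2^3, 2^4, ….
Position 25 → track A, term 13 = 2.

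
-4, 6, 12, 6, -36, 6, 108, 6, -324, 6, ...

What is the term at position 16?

6

Odd-indexed and even-indexed terms follow separate rules.
Subsequence A: -4, 12, -36, 108, -324 (multiplying by -3 each time).
Subsequence B: 6, 6, 6, 6, 6 (the constant sequence 6).
Position 16 falls in subsequence B as its term 8, giving 6.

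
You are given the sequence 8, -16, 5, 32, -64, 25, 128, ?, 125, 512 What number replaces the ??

-256

Reading positions in blocks of 3 reveals the pattern AAB — 2 tracks woven together.
Track A = 8, -16, 32, -64, 128, ?, 512: multiplying by -2 each time.
Track B = 5, 25, 125: successive powers of 5.
So the missing entry in track A is -256.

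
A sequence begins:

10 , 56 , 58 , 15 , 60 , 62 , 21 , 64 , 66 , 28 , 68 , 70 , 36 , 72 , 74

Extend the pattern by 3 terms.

45, 76, 78

The slot pattern repeats as ABB (period 3), so there are 2 interleaved tracks.
Track A: 10, 15, 21, 28, 36. Triangular numbers starting at T_4.
Track B: 56, 58, 60, 62, 64, 66, 68, 70, 72, 74. Arithmetic, step +2.
Position 16 falls in track A as its term 6, giving 45.
Position 17 → track B, term 11 = 76.
Position 18 → track B, term 12 = 78.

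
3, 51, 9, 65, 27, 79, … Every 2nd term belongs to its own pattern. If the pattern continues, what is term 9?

243

Split by position mod 2 into 2 tracks.
Stream A: 3, 9, 27 — powers 3^1, 3^2, 3^3, ….
Stream B: 51, 65, 79 — arithmetic, step +14.
Term 9 comes from stream A (its 5th entry): 243.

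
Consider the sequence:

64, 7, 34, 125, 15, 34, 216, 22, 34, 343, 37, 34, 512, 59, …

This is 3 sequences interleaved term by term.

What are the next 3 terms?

34, 729, 96

The terms cycle through 3 interleaved subsequences.
Track A = 64, 125, 216, 343, 512: the cubes 4³, 5³, 6³, ….
Track B = 7, 15, 22, 37, 59: a Fibonacci-like recurrence a_n = a_{n-1} + a_{n-2}.
Track C = 34, 34, 34, 34: always 34.
Term 15 comes from track C (its 5th entry): 34.
Position 16 → track A, term 6 = 729.
Term 17 comes from track B (its 6th entry): 96.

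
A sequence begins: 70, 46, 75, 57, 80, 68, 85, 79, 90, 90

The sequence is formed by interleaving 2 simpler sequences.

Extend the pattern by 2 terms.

95, 101

Odd-indexed and even-indexed terms follow separate rules.
Track A: 70, 75, 80, 85, 90 — arithmetic with common difference +5.
Track B: 46, 57, 68, 79, 90 — adding 11 each time.
Position 11 → track A, term 6 = 95.
Position 12 falls in track B as its term 6, giving 101.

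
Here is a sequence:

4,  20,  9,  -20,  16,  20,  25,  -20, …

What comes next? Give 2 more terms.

36, 20

The terms cycle through 2 interleaved subsequences.
Subsequence A: 4, 9, 16, 25. Perfect squares starting at 2².
Subsequence B: 20, -20, 20, -20. Alternating ±20.
The 9th slot belongs to subsequence A; its 5th term is 36.
Position 10 → subsequence B, term 5 = 20.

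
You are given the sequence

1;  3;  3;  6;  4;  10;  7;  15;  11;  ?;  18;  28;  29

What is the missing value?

The terms cycle through 2 interleaved subsequences.
Stream A: 1, 3, 4, 7, 11, 18, 29 (Fibonacci-style (each term is the sum of the two before it)).
Stream B: 3, 6, 10, 15, ?, 28 (triangular numbers n(n+1)/2 for n = 2, 3, …).
The gap is stream B's term 5; the rule gives 21.

21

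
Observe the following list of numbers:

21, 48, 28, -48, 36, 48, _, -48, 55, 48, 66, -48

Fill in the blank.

Positions 1, 3, 5, … form one subsequence and positions 2, 4, 6, … form another.
Stream A is 21, 28, 36, ?, 55, 66, which is the triangular numbers T_6, T_7, ….
Stream B is 48, -48, 48, -48, 48, -48, which is the oscillation 48·(−1)^(n+1).
Stream A's pattern makes the blank 45.

45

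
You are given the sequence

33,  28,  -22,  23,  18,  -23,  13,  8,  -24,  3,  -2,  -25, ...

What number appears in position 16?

The slot pattern repeats as AAB (period 3), so there are 2 interleaved tracks.
Subsequence A: 33, 28, 23, 18, 13, 8, 3, -2 — subtracting 5 each time.
Subsequence B: -22, -23, -24, -25 — linear: a_n = -21 − n.
Position 16 falls in subsequence A as its term 11, giving -17.

-17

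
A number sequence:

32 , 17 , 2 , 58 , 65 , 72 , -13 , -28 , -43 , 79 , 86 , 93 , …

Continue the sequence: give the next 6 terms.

-58, -73, -88, 100, 107, 114

Reading positions in blocks of 6 reveals the pattern AAABBB — 2 tracks woven together.
Subsequence A = 32, 17, 2, -13, -28, -43: arithmetic with common difference −15.
Subsequence B = 58, 65, 72, 79, 86, 93: linear: a_n = 51 + 7·n.
Term 13 comes from subsequence A (its 7th entry): -58.
Position 14 → subsequence A, term 8 = -73.
Position 15 → subsequence A, term 9 = -88.
Term 16 comes from subsequence B (its 7th entry): 100.
Position 17 falls in subsequence B as its term 8, giving 107.
Position 18 falls in subsequence B as its term 9, giving 114.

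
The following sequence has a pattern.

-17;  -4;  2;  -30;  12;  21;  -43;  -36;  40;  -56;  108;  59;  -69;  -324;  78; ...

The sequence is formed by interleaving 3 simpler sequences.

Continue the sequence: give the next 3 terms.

Read the sequence 3 terms at a time; column i is its own pattern.
Subsequence A is -17, -30, -43, -56, -69, which is subtracting 13 each time.
Subsequence B is -4, 12, -36, 108, -324, which is multiplying by -3 each time.
Subsequence C is 2, 21, 40, 59, 78, which is linear: a_n = -17 + 19·n.
The 16th slot belongs to subsequence A; its 6th term is -82.
Position 17 → subsequence B, term 6 = 972.
Term 18 comes from subsequence C (its 6th entry): 97.

-82, 972, 97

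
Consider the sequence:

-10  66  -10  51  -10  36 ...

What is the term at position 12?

The terms cycle through 2 interleaved subsequences.
Stream A = -10, -10, -10: always -10.
Stream B = 66, 51, 36: linear: a_n = 81 − 15·n.
Term 12 comes from stream B (its 6th entry): -9.

-9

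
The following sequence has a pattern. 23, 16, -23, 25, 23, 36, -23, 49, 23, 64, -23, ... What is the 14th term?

Odd-indexed and even-indexed terms follow separate rules.
Track A: 23, -23, 23, -23, 23, -23 — alternating ±23.
Track B: 16, 25, 36, 49, 64 — consecutive squares n² from n = 4.
Position 14 → track B, term 7 = 100.

100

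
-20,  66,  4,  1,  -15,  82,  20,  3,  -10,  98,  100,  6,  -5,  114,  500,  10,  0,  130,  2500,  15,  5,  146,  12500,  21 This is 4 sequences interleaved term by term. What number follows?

10

Split by position mod 4 into 4 tracks.
Stream A: -20, -15, -10, -5, 0, 5 (arithmetic with common difference +5).
Stream B: 66, 82, 98, 114, 130, 146 (arithmetic, step +16).
Stream C: 4, 20, 100, 500, 2500, 12500 (a geometric progression (common ratio 5)).
Stream D: 1, 3, 6, 10, 15, 21 (triangular numbers starting at T_1).
Position 25 falls in stream A as its term 7, giving 10.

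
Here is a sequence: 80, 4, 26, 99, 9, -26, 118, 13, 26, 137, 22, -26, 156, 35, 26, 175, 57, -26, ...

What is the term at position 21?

The terms cycle through 3 interleaved subsequences.
Stream A: 80, 99, 118, 137, 156, 175 — adding 19 each time.
Stream B: 4, 9, 13, 22, 35, 57 — Fibonacci-style (each term is the sum of the two before it).
Stream C: 26, -26, 26, -26, 26, -26 — oscillating between 26 and -26.
Term 21 comes from stream C (its 7th entry): 26.

26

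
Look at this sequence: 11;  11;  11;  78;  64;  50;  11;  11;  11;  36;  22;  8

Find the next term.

11

The slot pattern repeats as AAABBB (period 6), so there are 2 interleaved tracks.
Track A: 11, 11, 11, 11, 11, 11 (constant 11).
Track B: 78, 64, 50, 36, 22, 8 (arithmetic with common difference −14).
The 13th slot belongs to track A; its 7th term is 11.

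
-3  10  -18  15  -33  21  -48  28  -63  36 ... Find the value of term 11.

-78

Odd-indexed and even-indexed terms follow separate rules.
Track A: -3, -18, -33, -48, -63 (arithmetic with common difference −15).
Track B: 10, 15, 21, 28, 36 (triangular numbers starting at T_4).
Position 11 falls in track A as its term 6, giving -78.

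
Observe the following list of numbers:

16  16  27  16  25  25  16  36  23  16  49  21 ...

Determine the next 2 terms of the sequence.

Read the sequence 3 terms at a time; column i is its own pattern.
Track A is 16, 16, 16, 16, which is constant 16.
Track B is 16, 25, 36, 49, which is consecutive squares n² from n = 4.
Track C is 27, 25, 23, 21, which is linear: a_n = 29 − 2·n.
The 13th slot belongs to track A; its 5th term is 16.
Position 14 falls in track B as its term 5, giving 64.

16, 64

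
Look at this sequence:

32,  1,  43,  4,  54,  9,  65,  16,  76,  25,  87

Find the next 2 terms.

36, 98

Odd-indexed and even-indexed terms follow separate rules.
Stream A: 32, 43, 54, 65, 76, 87. Linear: a_n = 21 + 11·n.
Stream B: 1, 4, 9, 16, 25. Perfect squares starting at 1².
Position 12 falls in stream B as its term 6, giving 36.
Position 13 falls in stream A as its term 7, giving 98.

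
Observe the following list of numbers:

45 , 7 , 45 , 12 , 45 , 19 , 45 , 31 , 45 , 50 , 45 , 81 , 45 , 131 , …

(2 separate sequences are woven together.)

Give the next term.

45

Taking every 2nd term gives 2 separate tracks.
Stream A: 45, 45, 45, 45, 45, 45, 45 (constant 45).
Stream B: 7, 12, 19, 31, 50, 81, 131 (a Fibonacci-like recurrence a_n = a_{n-1} + a_{n-2}).
Position 15 falls in stream A as its term 8, giving 45.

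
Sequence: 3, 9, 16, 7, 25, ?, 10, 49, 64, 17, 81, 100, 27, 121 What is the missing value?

Reading positions in blocks of 3 reveals the pattern ABB — 2 tracks woven together.
Subsequence A is 3, 7, 10, 17, 27, which is a Fibonacci-like recurrence a_n = a_{n-1} + a_{n-2}.
Subsequence B is 9, 16, 25, ?, 49, 64, 81, 100, 121, which is the squares 3², 4², 5², ….
So the missing entry in subsequence B is 36.

36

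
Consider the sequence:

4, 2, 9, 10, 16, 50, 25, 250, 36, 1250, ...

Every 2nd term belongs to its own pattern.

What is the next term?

49

Split by position mod 2 into 2 tracks.
Stream A: 4, 9, 16, 25, 36. The squares 2², 3², 4², ….
Stream B: 2, 10, 50, 250, 1250. Geometric, ×5 each step.
Position 11 → stream A, term 6 = 49.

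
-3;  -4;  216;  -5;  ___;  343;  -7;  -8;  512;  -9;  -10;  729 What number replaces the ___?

Positions follow the repeating pattern AAB; grouping by letter gives 2 tracks.
Track A: -3, -4, -5, ?, -7, -8, -9, -10 (arithmetic with common difference −1).
Track B: 216, 343, 512, 729 (consecutive cubes n³ from n = 6).
The gap is track A's term 4; the rule gives -6.

-6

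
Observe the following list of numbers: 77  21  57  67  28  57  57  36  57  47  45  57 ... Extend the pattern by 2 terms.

Taking every 3rd term gives 3 separate tracks.
Track A: 77, 67, 57, 47 — subtracting 10 each time.
Track B: 21, 28, 36, 45 — the triangular numbers T_6, T_7, ….
Track C: 57, 57, 57, 57 — constant 57.
The 13th slot belongs to track A; its 5th term is 37.
Position 14 falls in track B as its term 5, giving 55.

37, 55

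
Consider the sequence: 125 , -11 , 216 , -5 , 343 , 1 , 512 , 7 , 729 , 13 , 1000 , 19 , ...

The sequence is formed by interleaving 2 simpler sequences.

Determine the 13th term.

1331

Split by position mod 2 into 2 tracks.
Track A: 125, 216, 343, 512, 729, 1000 — the cubes 5³, 6³, 7³, ….
Track B: -11, -5, 1, 7, 13, 19 — adding 6 each time.
Position 13 → track A, term 7 = 1331.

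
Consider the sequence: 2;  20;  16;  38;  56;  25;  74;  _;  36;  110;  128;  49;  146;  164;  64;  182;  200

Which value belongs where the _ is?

Reading positions in blocks of 3 reveals the pattern AAB — 2 tracks woven together.
Stream A: 2, 20, 38, 56, 74, ?, 110, 128, 146, 164, 182, 200. Arithmetic with common difference +18.
Stream B: 16, 25, 36, 49, 64. The squares 4², 5², 6², ….
Stream A's pattern makes the blank 92.

92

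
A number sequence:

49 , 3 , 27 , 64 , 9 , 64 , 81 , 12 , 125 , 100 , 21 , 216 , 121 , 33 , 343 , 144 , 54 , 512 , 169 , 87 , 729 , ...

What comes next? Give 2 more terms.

196, 141

Taking every 3rd term gives 3 separate tracks.
Track A: 49, 64, 81, 100, 121, 144, 169 — consecutive squares n² from n = 7.
Track B: 3, 9, 12, 21, 33, 54, 87 — Fibonacci-style (each term is the sum of the two before it).
Track C: 27, 64, 125, 216, 343, 512, 729 — consecutive cubes n³ from n = 3.
Term 22 comes from track A (its 8th entry): 196.
The 23rd slot belongs to track B; its 8th term is 141.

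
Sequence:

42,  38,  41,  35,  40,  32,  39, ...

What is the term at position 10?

Odd-indexed and even-indexed terms follow separate rules.
Subsequence A = 42, 41, 40, 39: arithmetic with common difference −1.
Subsequence B = 38, 35, 32: subtracting 3 each time.
Term 10 comes from subsequence B (its 5th entry): 26.

26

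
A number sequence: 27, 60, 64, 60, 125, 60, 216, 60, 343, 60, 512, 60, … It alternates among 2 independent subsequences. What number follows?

729

Positions 1, 3, 5, … form one subsequence and positions 2, 4, 6, … form another.
Subsequence A: 27, 64, 125, 216, 343, 512 (the cubes 3³, 4³, 5³, …).
Subsequence B: 60, 60, 60, 60, 60, 60 (always 60).
Position 13 → subsequence A, term 7 = 729.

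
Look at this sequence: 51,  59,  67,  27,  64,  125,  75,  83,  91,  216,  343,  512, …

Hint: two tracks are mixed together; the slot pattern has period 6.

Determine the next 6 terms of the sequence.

99, 107, 115, 729, 1000, 1331

Reading positions in blocks of 6 reveals the pattern AAABBB — 2 tracks woven together.
Track A: 51, 59, 67, 75, 83, 91 — linear: a_n = 43 + 8·n.
Track B: 27, 64, 125, 216, 343, 512 — consecutive cubes n³ from n = 3.
Position 13 falls in track A as its term 7, giving 99.
Position 14 falls in track A as its term 8, giving 107.
Position 15 → track A, term 9 = 115.
Term 16 comes from track B (its 7th entry): 729.
Position 17 falls in track B as its term 8, giving 1000.
Position 18 → track B, term 9 = 1331.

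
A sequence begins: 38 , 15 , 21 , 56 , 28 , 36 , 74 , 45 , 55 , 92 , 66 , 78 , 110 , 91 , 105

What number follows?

Reading positions in blocks of 3 reveals the pattern ABB — 2 tracks woven together.
Subsequence A: 38, 56, 74, 92, 110 — linear: a_n = 20 + 18·n.
Subsequence B: 15, 21, 28, 36, 45, 55, 66, 78, 91, 105 — triangular numbers starting at T_5.
The 16th slot belongs to subsequence A; its 6th term is 128.

128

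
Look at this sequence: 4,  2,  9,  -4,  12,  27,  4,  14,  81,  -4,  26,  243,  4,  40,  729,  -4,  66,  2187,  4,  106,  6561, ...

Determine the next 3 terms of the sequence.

Taking every 3rd term gives 3 separate tracks.
Subsequence A: 4, -4, 4, -4, 4, -4, 4. The oscillation 4·(−1)^(n+1).
Subsequence B: 2, 12, 14, 26, 40, 66, 106. Fibonacci-style (each term is the sum of the two before it).
Subsequence C: 9, 27, 81, 243, 729, 2187, 6561. Successive powers of 3.
Term 22 comes from subsequence A (its 8th entry): -4.
The 23rd slot belongs to subsequence B; its 8th term is 172.
Term 24 comes from subsequence C (its 8th entry): 19683.

-4, 172, 19683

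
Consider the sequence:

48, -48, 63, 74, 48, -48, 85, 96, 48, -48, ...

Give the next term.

107

Reading positions in blocks of 4 reveals the pattern AABB — 2 tracks woven together.
Subsequence A = 48, -48, 48, -48, 48, -48: the oscillation 48·(−1)^(n+1).
Subsequence B = 63, 74, 85, 96: linear: a_n = 52 + 11·n.
Position 11 falls in subsequence B as its term 5, giving 107.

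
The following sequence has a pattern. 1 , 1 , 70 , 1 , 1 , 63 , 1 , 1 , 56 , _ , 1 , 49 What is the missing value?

1

Positions follow the repeating pattern AAB; grouping by letter gives 2 tracks.
Subsequence A: 1, 1, 1, 1, 1, 1, ?, 1 (constant 1).
Subsequence B: 70, 63, 56, 49 (subtracting 7 each time).
Subsequence A's pattern makes the blank 1.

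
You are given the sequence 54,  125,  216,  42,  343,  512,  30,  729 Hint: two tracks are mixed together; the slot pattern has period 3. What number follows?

The slot pattern repeats as ABB (period 3), so there are 2 interleaved tracks.
Track A is 54, 42, 30, which is linear: a_n = 66 − 12·n.
Track B is 125, 216, 343, 512, 729, which is consecutive cubes n³ from n = 5.
Term 9 comes from track B (its 6th entry): 1000.

1000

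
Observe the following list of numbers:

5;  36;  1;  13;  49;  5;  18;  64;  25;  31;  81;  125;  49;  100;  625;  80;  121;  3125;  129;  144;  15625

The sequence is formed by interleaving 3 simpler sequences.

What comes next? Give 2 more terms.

209, 169

The terms cycle through 3 interleaved subsequences.
Track A = 5, 13, 18, 31, 49, 80, 129: a Fibonacci-like recurrence a_n = a_{n-1} + a_{n-2}.
Track B = 36, 49, 64, 81, 100, 121, 144: perfect squares starting at 6².
Track C = 1, 5, 25, 125, 625, 3125, 15625: a geometric progression (common ratio 5).
The 22nd slot belongs to track A; its 8th term is 209.
The 23rd slot belongs to track B; its 8th term is 169.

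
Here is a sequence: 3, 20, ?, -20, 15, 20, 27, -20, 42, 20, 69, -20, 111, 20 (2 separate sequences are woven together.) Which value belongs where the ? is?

12

Split by position mod 2 into 2 tracks.
Stream A = 3, ?, 15, 27, 42, 69, 111: Fibonacci-style (each term is the sum of the two before it).
Stream B = 20, -20, 20, -20, 20, -20, 20: alternating ±20.
Filling stream A at index 2 by its rule yields 12.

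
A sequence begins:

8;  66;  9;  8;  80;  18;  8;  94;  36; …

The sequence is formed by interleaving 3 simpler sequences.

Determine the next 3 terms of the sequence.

8, 108, 72

The terms cycle through 3 interleaved subsequences.
Track A: 8, 8, 8 — the constant sequence 8.
Track B: 66, 80, 94 — linear: a_n = 52 + 14·n.
Track C: 9, 18, 36 — geometric, ×2 each step.
Position 10 → track A, term 4 = 8.
Position 11 falls in track B as its term 4, giving 108.
The 12th slot belongs to track C; its 4th term is 72.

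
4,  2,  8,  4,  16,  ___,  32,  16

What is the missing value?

Odd-indexed and even-indexed terms follow separate rules.
Track A: 4, 8, 16, 32 (powers of 2).
Track B: 2, 4, ?, 16 (a geometric progression (common ratio 2)).
So the missing entry in track B is 8.

8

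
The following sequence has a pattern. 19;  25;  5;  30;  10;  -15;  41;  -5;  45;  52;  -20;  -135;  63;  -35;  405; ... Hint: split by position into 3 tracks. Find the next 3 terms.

74, -50, -1215

Read the sequence 3 terms at a time; column i is its own pattern.
Subsequence A = 19, 30, 41, 52, 63: linear: a_n = 8 + 11·n.
Subsequence B = 25, 10, -5, -20, -35: linear: a_n = 40 − 15·n.
Subsequence C = 5, -15, 45, -135, 405: geometric, ×-3 each step.
Position 16 falls in subsequence A as its term 6, giving 74.
Position 17 → subsequence B, term 6 = -50.
Position 18 → subsequence C, term 6 = -1215.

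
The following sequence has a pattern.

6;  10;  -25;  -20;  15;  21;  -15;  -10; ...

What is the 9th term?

28

Positions follow the repeating pattern AABB; grouping by letter gives 2 tracks.
Stream A: 6, 10, 15, 21. The triangular numbers T_3, T_4, ….
Stream B: -25, -20, -15, -10. Linear: a_n = -30 + 5·n.
The 9th slot belongs to stream A; its 5th term is 28.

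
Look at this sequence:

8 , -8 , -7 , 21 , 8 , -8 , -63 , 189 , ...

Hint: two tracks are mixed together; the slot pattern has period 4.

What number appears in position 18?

-8

The slot pattern repeats as AABB (period 4), so there are 2 interleaved tracks.
Stream A: 8, -8, 8, -8 (alternating ±8).
Stream B: -7, 21, -63, 189 (geometric with ratio -3).
Position 18 → stream A, term 10 = -8.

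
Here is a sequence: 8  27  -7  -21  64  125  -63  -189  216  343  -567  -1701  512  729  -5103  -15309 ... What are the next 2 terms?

1000, 1331

Reading positions in blocks of 4 reveals the pattern AABB — 2 tracks woven together.
Subsequence A is 8, 27, 64, 125, 216, 343, 512, 729, which is consecutive cubes n³ from n = 2.
Subsequence B is -7, -21, -63, -189, -567, -1701, -5103, -15309, which is a geometric progression (common ratio 3).
Term 17 comes from subsequence A (its 9th entry): 1000.
Position 18 falls in subsequence A as its term 10, giving 1331.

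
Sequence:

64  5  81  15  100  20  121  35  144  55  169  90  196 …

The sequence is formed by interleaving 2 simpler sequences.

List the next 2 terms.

Taking every 2nd term gives 2 separate tracks.
Stream A: 64, 81, 100, 121, 144, 169, 196. The squares 8², 9², 10², ….
Stream B: 5, 15, 20, 35, 55, 90. Each term equals the sum of the previous two.
Position 14 → stream B, term 7 = 145.
Term 15 comes from stream A (its 8th entry): 225.

145, 225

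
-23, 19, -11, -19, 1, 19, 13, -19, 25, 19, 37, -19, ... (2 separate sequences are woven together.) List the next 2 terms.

Positions 1, 3, 5, … form one subsequence and positions 2, 4, 6, … form another.
Track A is -23, -11, 1, 13, 25, 37, which is arithmetic with common difference +12.
Track B is 19, -19, 19, -19, 19, -19, which is oscillating between 19 and -19.
Term 13 comes from track A (its 7th entry): 49.
Term 14 comes from track B (its 7th entry): 19.

49, 19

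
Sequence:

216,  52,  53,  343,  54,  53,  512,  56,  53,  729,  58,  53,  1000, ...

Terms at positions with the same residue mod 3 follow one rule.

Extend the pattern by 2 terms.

60, 53

Split by position mod 3 into 3 tracks.
Stream A is 216, 343, 512, 729, 1000, which is consecutive cubes n³ from n = 6.
Stream B is 52, 54, 56, 58, which is arithmetic with common difference +2.
Stream C is 53, 53, 53, 53, which is constant 53.
The 14th slot belongs to stream B; its 5th term is 60.
Position 15 → stream C, term 5 = 53.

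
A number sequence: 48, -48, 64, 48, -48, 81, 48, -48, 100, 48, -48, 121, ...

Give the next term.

Positions follow the repeating pattern AAB; grouping by letter gives 2 tracks.
Stream A is 48, -48, 48, -48, 48, -48, 48, -48, which is alternating ±48.
Stream B is 64, 81, 100, 121, which is consecutive squares n² from n = 8.
The 13th slot belongs to stream A; its 9th term is 48.

48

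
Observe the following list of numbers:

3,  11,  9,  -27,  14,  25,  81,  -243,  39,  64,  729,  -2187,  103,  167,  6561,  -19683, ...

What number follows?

Positions follow the repeating pattern AABB; grouping by letter gives 2 tracks.
Subsequence A: 3, 11, 14, 25, 39, 64, 103, 167 — a Fibonacci-like recurrence a_n = a_{n-1} + a_{n-2}.
Subsequence B: 9, -27, 81, -243, 729, -2187, 6561, -19683 — geometric, ×-3 each step.
Position 17 falls in subsequence A as its term 9, giving 270.

270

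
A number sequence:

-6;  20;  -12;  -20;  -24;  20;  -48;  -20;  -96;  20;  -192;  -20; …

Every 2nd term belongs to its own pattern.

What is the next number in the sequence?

-384

The terms cycle through 2 interleaved subsequences.
Track A: -6, -12, -24, -48, -96, -192 — multiplying by 2 each time.
Track B: 20, -20, 20, -20, 20, -20 — oscillating between 20 and -20.
Position 13 falls in track A as its term 7, giving -384.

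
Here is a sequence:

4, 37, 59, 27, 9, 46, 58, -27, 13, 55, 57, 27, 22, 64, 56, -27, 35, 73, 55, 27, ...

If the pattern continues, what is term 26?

Split by position mod 4 into 4 tracks.
Track A is 4, 9, 13, 22, 35, which is Fibonacci-style (each term is the sum of the two before it).
Track B is 37, 46, 55, 64, 73, which is linear: a_n = 28 + 9·n.
Track C is 59, 58, 57, 56, 55, which is arithmetic, step −1.
Track D is 27, -27, 27, -27, 27, which is the oscillation 27·(−1)^(n+1).
Position 26 → track B, term 7 = 91.

91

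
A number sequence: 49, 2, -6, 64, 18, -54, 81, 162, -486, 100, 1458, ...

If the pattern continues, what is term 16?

144

Positions follow the repeating pattern ABB; grouping by letter gives 2 tracks.
Track A: 49, 64, 81, 100 (perfect squares starting at 7²).
Track B: 2, -6, 18, -54, 162, -486, 1458 (geometric with ratio -3).
Position 16 → track A, term 6 = 144.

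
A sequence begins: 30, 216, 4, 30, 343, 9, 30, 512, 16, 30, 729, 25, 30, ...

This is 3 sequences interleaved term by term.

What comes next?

1000

Taking every 3rd term gives 3 separate tracks.
Track A: 30, 30, 30, 30, 30 — constant 30.
Track B: 216, 343, 512, 729 — consecutive cubes n³ from n = 6.
Track C: 4, 9, 16, 25 — the squares 2², 3², 4², ….
The 14th slot belongs to track B; its 5th term is 1000.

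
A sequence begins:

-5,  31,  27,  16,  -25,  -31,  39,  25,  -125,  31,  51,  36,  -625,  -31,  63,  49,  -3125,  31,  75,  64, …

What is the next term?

Taking every 4th term gives 4 separate tracks.
Subsequence A: -5, -25, -125, -625, -3125. Geometric with ratio 5.
Subsequence B: 31, -31, 31, -31, 31. The oscillation 31·(−1)^(n+1).
Subsequence C: 27, 39, 51, 63, 75. Linear: a_n = 15 + 12·n.
Subsequence D: 16, 25, 36, 49, 64. The squares 4², 5², 6², ….
Term 21 comes from subsequence A (its 6th entry): -15625.

-15625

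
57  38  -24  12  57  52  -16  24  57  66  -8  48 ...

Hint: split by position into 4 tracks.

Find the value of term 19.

Split by position mod 4: positions 1, 5, 9, … form one track, and each other residue class forms its own.
Stream A is 57, 57, 57, which is the constant sequence 57.
Stream B is 38, 52, 66, which is arithmetic with common difference +14.
Stream C is -24, -16, -8, which is arithmetic, step +8.
Stream D is 12, 24, 48, which is geometric with ratio 2.
Position 19 falls in stream C as its term 5, giving 8.

8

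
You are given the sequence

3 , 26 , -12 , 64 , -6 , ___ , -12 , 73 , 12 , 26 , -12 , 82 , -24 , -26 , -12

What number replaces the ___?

-26

Read the sequence 4 terms at a time; column i is its own pattern.
Stream A: 3, -6, 12, -24 (geometric, ×-2 each step).
Stream B: 26, ?, 26, -26 (oscillating between 26 and -26).
Stream C: -12, -12, -12, -12 (the constant sequence -12).
Stream D: 64, 73, 82 (arithmetic with common difference +9).
Filling stream B at index 2 by its rule yields -26.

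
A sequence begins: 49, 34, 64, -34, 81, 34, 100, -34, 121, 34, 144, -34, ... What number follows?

169

Odd-indexed and even-indexed terms follow separate rules.
Track A = 49, 64, 81, 100, 121, 144: the squares 7², 8², 9², ….
Track B = 34, -34, 34, -34, 34, -34: alternating ±34.
The 13th slot belongs to track A; its 7th term is 169.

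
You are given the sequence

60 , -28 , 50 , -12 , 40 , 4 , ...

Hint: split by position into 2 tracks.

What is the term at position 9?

20

Split by position mod 2 into 2 tracks.
Track A = 60, 50, 40: arithmetic, step −10.
Track B = -28, -12, 4: linear: a_n = -44 + 16·n.
The 9th slot belongs to track A; its 5th term is 20.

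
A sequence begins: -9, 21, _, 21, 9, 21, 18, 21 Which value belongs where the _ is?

0

Taking every 2nd term gives 2 separate tracks.
Track A: -9, ?, 9, 18. Arithmetic, step +9.
Track B: 21, 21, 21, 21. Constant 21.
So the missing entry in track A is 0.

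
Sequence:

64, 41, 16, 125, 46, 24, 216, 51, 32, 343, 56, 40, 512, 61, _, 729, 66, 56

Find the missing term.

48

Split by position mod 3 into 3 tracks.
Track A: 64, 125, 216, 343, 512, 729 (the cubes 4³, 5³, 6³, …).
Track B: 41, 46, 51, 56, 61, 66 (adding 5 each time).
Track C: 16, 24, 32, 40, ?, 56 (arithmetic with common difference +8).
Track C's pattern makes the blank 48.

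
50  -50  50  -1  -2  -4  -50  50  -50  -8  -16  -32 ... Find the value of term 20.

50

Reading positions in blocks of 6 reveals the pattern AAABBB — 2 tracks woven together.
Track A = 50, -50, 50, -50, 50, -50: the oscillation 50·(−1)^(n+1).
Track B = -1, -2, -4, -8, -16, -32: geometric with ratio 2.
Position 20 falls in track A as its term 11, giving 50.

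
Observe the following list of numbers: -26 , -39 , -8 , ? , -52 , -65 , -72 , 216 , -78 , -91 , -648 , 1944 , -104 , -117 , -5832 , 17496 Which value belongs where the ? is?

The slot pattern repeats as AABB (period 4), so there are 2 interleaved tracks.
Track A: -26, -39, -52, -65, -78, -91, -104, -117. Subtracting 13 each time.
Track B: -8, ?, -72, 216, -648, 1944, -5832, 17496. Geometric, ×-3 each step.
So the missing entry in track B is 24.

24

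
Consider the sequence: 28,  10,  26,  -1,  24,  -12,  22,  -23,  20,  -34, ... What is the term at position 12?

Taking every 2nd term gives 2 separate tracks.
Track A is 28, 26, 24, 22, 20, which is subtracting 2 each time.
Track B is 10, -1, -12, -23, -34, which is linear: a_n = 21 − 11·n.
The 12th slot belongs to track B; its 6th term is -45.

-45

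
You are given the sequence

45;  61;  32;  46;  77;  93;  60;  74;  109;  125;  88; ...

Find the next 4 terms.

Positions follow the repeating pattern AABB; grouping by letter gives 2 tracks.
Track A: 45, 61, 77, 93, 109, 125 — adding 16 each time.
Track B: 32, 46, 60, 74, 88 — linear: a_n = 18 + 14·n.
Position 12 falls in track B as its term 6, giving 102.
Term 13 comes from track A (its 7th entry): 141.
Term 14 comes from track A (its 8th entry): 157.
Position 15 → track B, term 7 = 116.

102, 141, 157, 116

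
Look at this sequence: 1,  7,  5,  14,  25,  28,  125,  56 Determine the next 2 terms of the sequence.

625, 112

Positions 1, 3, 5, … form one subsequence and positions 2, 4, 6, … form another.
Subsequence A = 1, 5, 25, 125: powers of 5.
Subsequence B = 7, 14, 28, 56: geometric with ratio 2.
Position 9 falls in subsequence A as its term 5, giving 625.
The 10th slot belongs to subsequence B; its 5th term is 112.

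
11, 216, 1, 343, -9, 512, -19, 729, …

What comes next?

-29

Positions 1, 3, 5, … form one subsequence and positions 2, 4, 6, … form another.
Stream A: 11, 1, -9, -19 — arithmetic with common difference −10.
Stream B: 216, 343, 512, 729 — the cubes 6³, 7³, 8³, ….
Term 9 comes from stream A (its 5th entry): -29.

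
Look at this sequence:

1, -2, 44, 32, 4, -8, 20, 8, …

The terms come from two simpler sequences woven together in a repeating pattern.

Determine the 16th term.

Positions follow the repeating pattern AABB; grouping by letter gives 2 tracks.
Track A is 1, -2, 4, -8, which is multiplying by -2 each time.
Track B is 44, 32, 20, 8, which is arithmetic with common difference −12.
Term 16 comes from track B (its 8th entry): -40.

-40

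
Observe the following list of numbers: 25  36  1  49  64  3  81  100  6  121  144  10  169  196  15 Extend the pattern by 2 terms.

225, 256

Reading positions in blocks of 3 reveals the pattern AAB — 2 tracks woven together.
Stream A: 25, 36, 49, 64, 81, 100, 121, 144, 169, 196 (consecutive squares n² from n = 5).
Stream B: 1, 3, 6, 10, 15 (triangular numbers starting at T_1).
Term 16 comes from stream A (its 11th entry): 225.
Term 17 comes from stream A (its 12th entry): 256.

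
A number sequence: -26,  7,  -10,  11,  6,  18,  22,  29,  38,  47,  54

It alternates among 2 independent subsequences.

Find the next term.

76

The terms cycle through 2 interleaved subsequences.
Track A: -26, -10, 6, 22, 38, 54 (arithmetic with common difference +16).
Track B: 7, 11, 18, 29, 47 (a Fibonacci-like recurrence a_n = a_{n-1} + a_{n-2}).
Position 12 → track B, term 6 = 76.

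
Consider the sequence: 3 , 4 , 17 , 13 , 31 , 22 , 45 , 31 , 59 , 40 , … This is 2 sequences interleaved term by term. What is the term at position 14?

Odd-indexed and even-indexed terms follow separate rules.
Track A is 3, 17, 31, 45, 59, which is adding 14 each time.
Track B is 4, 13, 22, 31, 40, which is adding 9 each time.
The 14th slot belongs to track B; its 7th term is 58.

58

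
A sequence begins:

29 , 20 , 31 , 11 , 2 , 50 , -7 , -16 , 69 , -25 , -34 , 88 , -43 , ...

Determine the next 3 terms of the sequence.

The slot pattern repeats as AAB (period 3), so there are 2 interleaved tracks.
Stream A: 29, 20, 11, 2, -7, -16, -25, -34, -43. Subtracting 9 each time.
Stream B: 31, 50, 69, 88. Arithmetic with common difference +19.
The 14th slot belongs to stream A; its 10th term is -52.
Term 15 comes from stream B (its 5th entry): 107.
Position 16 → stream A, term 11 = -61.

-52, 107, -61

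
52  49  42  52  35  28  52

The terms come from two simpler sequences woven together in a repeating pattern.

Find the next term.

Reading positions in blocks of 3 reveals the pattern ABB — 2 tracks woven together.
Stream A is 52, 52, 52, which is always 52.
Stream B is 49, 42, 35, 28, which is arithmetic with common difference −7.
Term 8 comes from stream B (its 5th entry): 21.

21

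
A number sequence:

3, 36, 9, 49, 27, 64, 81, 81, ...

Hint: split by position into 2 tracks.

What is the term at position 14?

144

The terms cycle through 2 interleaved subsequences.
Track A: 3, 9, 27, 81 — powers 3^1, 3^2, 3^3, ….
Track B: 36, 49, 64, 81 — consecutive squares n² from n = 6.
Term 14 comes from track B (its 7th entry): 144.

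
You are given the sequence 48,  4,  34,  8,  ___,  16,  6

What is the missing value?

Split by position mod 2 into 2 tracks.
Track A: 48, 34, ?, 6 — arithmetic with common difference −14.
Track B: 4, 8, 16 — successive powers of 2.
Track A's pattern makes the blank 20.

20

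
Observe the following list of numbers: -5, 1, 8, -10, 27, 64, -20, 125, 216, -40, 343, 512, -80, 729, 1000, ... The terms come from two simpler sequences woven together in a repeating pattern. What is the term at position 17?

Reading positions in blocks of 3 reveals the pattern ABB — 2 tracks woven together.
Track A: -5, -10, -20, -40, -80 — multiplying by 2 each time.
Track B: 1, 8, 27, 64, 125, 216, 343, 512, 729, 1000 — perfect cubes starting at 1³.
The 17th slot belongs to track B; its 11th term is 1331.

1331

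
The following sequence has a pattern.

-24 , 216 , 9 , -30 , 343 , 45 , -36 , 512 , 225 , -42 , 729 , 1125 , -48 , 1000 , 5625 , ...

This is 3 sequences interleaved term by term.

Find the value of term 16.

Split by position mod 3: positions 1, 4, 7, … form one track, and each other residue class forms its own.
Subsequence A: -24, -30, -36, -42, -48 (arithmetic, step −6).
Subsequence B: 216, 343, 512, 729, 1000 (the cubes 6³, 7³, 8³, …).
Subsequence C: 9, 45, 225, 1125, 5625 (geometric, ×5 each step).
Position 16 falls in subsequence A as its term 6, giving -54.

-54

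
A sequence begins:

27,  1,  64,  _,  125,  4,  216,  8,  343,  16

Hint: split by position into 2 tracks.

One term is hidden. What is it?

2

Taking every 2nd term gives 2 separate tracks.
Stream A: 27, 64, 125, 216, 343 (consecutive cubes n³ from n = 3).
Stream B: 1, ?, 4, 8, 16 (successive powers of 2).
So the missing entry in stream B is 2.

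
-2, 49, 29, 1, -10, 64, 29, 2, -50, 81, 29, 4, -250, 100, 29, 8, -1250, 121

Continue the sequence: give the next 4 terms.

29, 16, -6250, 144

Split by position mod 4: positions 1, 5, 9, … form one track, and each other residue class forms its own.
Subsequence A is -2, -10, -50, -250, -1250, which is a geometric progression (common ratio 5).
Subsequence B is 49, 64, 81, 100, 121, which is consecutive squares n² from n = 7.
Subsequence C is 29, 29, 29, 29, which is always 29.
Subsequence D is 1, 2, 4, 8, which is powers 2^0, 2^1, 2^2, ….
Term 19 comes from subsequence C (its 5th entry): 29.
Position 20 → subsequence D, term 5 = 16.
Position 21 → subsequence A, term 6 = -6250.
Position 22 falls in subsequence B as its term 6, giving 144.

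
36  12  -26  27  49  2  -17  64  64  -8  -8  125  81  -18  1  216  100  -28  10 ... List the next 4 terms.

343, 121, -38, 19

Read the sequence 4 terms at a time; column i is its own pattern.
Track A is 36, 49, 64, 81, 100, which is perfect squares starting at 6².
Track B is 12, 2, -8, -18, -28, which is linear: a_n = 22 − 10·n.
Track C is -26, -17, -8, 1, 10, which is arithmetic, step +9.
Track D is 27, 64, 125, 216, which is perfect cubes starting at 3³.
Position 20 → track D, term 5 = 343.
The 21st slot belongs to track A; its 6th term is 121.
Position 22 falls in track B as its term 6, giving -38.
Position 23 → track C, term 6 = 19.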